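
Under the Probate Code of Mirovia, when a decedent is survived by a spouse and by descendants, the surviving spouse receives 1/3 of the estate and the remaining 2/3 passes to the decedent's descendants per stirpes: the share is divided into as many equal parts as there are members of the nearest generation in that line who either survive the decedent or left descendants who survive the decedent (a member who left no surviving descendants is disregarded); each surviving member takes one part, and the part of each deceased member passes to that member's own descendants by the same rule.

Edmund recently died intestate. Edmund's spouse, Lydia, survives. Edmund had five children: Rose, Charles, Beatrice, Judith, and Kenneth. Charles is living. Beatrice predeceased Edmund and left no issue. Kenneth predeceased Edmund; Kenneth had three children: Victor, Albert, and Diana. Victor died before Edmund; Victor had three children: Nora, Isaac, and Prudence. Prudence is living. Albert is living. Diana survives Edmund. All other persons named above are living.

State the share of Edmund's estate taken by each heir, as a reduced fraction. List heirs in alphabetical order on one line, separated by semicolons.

Lydia, as surviving spouse, takes 1/3.
The remaining 2/3 passes to Edmund's descendants per stirpes.
Beatrice left no surviving issue, so that branch lapses and is disregarded.
The 2/3 is divided into 4 equal shares of 1/6 among Rose, Charles, Judith, Kenneth.
Rose is living and takes 1/6.
Charles is living and takes 1/6.
Judith is living and takes 1/6.
Kenneth predeceased; the 1/6 allotted to Kenneth's branch passes to Kenneth's issue by representation.
The 1/6 is divided into 3 equal shares of 1/18 among Victor, Albert, Diana.
Victor predeceased; the 1/18 allotted to Victor's branch passes to Victor's issue by representation.
The 1/18 is divided into 3 equal shares of 1/54 among Nora, Isaac, Prudence.
Nora is living and takes 1/54.
Isaac is living and takes 1/54.
Prudence is living and takes 1/54.
Albert is living and takes 1/18.
Diana is living and takes 1/18.

Albert 1/18; Charles 1/6; Diana 1/18; Isaac 1/54; Judith 1/6; Lydia 1/3; Nora 1/54; Prudence 1/54; Rose 1/6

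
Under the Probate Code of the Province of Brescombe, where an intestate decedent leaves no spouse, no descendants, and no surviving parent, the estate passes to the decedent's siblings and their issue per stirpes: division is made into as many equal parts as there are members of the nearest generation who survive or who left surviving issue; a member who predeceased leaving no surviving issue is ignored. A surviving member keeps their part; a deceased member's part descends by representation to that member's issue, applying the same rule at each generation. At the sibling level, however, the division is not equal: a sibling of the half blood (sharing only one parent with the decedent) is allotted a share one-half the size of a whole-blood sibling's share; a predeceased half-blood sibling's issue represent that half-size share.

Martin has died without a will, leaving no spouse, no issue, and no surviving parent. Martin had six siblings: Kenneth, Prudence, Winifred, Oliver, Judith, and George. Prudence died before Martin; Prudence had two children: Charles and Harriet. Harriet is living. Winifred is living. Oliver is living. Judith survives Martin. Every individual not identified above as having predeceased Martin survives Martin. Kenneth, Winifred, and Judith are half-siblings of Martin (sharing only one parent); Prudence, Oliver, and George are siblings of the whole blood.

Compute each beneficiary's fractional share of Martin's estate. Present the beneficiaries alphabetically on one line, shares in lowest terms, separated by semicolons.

Charles 1/9; George 2/9; Harriet 1/9; Judith 1/9; Kenneth 1/9; Oliver 2/9; Winifred 1/9

No spouse, descendants, or parent survives, so the estate passes to Martin's siblings per stirpes.
Half-blood siblings count for one-half the weight of whole-blood siblings at the initial division.
Dividing 1 in proportion to weights (total weight 9/2): Kenneth (weight 1/2) → 1/9; Prudence (weight 1) → 2/9; Winifred (weight 1/2) → 1/9; Oliver (weight 1) → 2/9; Judith (weight 1/2) → 1/9; George (weight 1) → 2/9.
Kenneth is living and takes 1/9.
Prudence predeceased; the 2/9 allotted to Prudence's branch passes to Prudence's issue by representation.
The 2/9 is divided into 2 equal shares of 1/9 among Charles, Harriet.
Charles is living and takes 1/9.
Harriet is living and takes 1/9.
Winifred is living and takes 1/9.
Oliver is living and takes 2/9.
Judith is living and takes 1/9.
George is living and takes 2/9.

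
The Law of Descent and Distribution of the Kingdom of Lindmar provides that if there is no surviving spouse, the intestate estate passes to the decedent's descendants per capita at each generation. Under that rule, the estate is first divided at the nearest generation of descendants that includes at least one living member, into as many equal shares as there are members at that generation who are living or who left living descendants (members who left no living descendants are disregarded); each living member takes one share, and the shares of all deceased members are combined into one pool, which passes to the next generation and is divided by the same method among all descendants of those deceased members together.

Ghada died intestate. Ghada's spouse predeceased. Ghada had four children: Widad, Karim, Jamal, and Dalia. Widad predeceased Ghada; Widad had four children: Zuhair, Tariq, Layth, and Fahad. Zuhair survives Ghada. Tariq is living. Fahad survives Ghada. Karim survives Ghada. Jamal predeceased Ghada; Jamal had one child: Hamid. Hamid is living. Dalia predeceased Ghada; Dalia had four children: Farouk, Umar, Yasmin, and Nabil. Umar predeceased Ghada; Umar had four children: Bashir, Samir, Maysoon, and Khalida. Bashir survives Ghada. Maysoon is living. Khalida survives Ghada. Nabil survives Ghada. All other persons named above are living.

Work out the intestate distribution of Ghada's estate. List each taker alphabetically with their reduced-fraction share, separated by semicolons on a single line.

Bashir 1/48; Fahad 1/12; Farouk 1/12; Hamid 1/12; Karim 1/4; Khalida 1/48; Layth 1/12; Maysoon 1/48; Nabil 1/12; Samir 1/48; Tariq 1/12; Yasmin 1/12; Zuhair 1/12

There is no surviving spouse, so the entire estate passes to Ghada's descendants per capita at each generation.
At generation 1 (Widad, Karim, Jamal, Dalia) there are 4 shares of (1)/4 = 1/4 each.
Living: Karim — each takes 1/4.
Deceased: Widad, Jamal, and Dalia. Their combined 3/4 is pooled and carried to generation 2.
At generation 2 (Zuhair, Tariq, Layth, Fahad, Hamid, Farouk, Umar, Yasmin, Nabil) there are 9 shares of (3/4)/9 = 1/12 each.
Living: Zuhair, Tariq, Layth, Fahad, Hamid, Farouk, Yasmin, and Nabil — each takes 1/12.
Deceased: Umar. That 1/12 share is carried to generation 3.
At generation 3 (Bashir, Samir, Maysoon, Khalida) there are 4 shares of (1/12)/4 = 1/48 each.
Living: Bashir, Samir, Maysoon, and Khalida — each takes 1/48.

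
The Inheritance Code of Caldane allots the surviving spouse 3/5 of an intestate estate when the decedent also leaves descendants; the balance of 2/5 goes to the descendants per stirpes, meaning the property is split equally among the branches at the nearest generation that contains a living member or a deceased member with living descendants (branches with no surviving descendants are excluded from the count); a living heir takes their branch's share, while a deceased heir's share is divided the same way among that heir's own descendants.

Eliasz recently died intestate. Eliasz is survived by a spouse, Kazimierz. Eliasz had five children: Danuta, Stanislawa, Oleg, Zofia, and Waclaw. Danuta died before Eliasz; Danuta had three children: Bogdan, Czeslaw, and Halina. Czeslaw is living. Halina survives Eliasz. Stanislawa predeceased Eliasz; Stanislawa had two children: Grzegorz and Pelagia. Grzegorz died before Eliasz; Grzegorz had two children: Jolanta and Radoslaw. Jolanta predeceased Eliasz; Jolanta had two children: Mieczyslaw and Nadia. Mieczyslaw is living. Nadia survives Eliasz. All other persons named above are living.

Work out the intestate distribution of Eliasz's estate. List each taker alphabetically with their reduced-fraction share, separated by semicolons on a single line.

Kazimierz, as surviving spouse, takes 3/5.
The remaining 2/5 passes to Eliasz's descendants per stirpes.
The 2/5 is divided into 5 equal shares of 2/25 among Danuta, Stanislawa, Oleg, Zofia, Waclaw.
Danuta predeceased; the 2/25 allotted to Danuta's branch passes to Danuta's issue by representation.
The 2/25 is divided into 3 equal shares of 2/75 among Bogdan, Czeslaw, Halina.
Bogdan is living and takes 2/75.
Czeslaw is living and takes 2/75.
Halina is living and takes 2/75.
Stanislawa predeceased; the 2/25 allotted to Stanislawa's branch passes to Stanislawa's issue by representation.
The 2/25 is divided into 2 equal shares of 1/25 among Grzegorz, Pelagia.
Grzegorz predeceased; the 1/25 allotted to Grzegorz's branch passes to Grzegorz's issue by representation.
The 1/25 is divided into 2 equal shares of 1/50 among Jolanta, Radoslaw.
Jolanta predeceased; the 1/50 allotted to Jolanta's branch passes to Jolanta's issue by representation.
The 1/50 is divided into 2 equal shares of 1/100 among Mieczyslaw, Nadia.
Mieczyslaw is living and takes 1/100.
Nadia is living and takes 1/100.
Radoslaw is living and takes 1/50.
Pelagia is living and takes 1/25.
Oleg is living and takes 2/25.
Zofia is living and takes 2/25.
Waclaw is living and takes 2/25.

Bogdan 2/75; Czeslaw 2/75; Halina 2/75; Kazimierz 3/5; Mieczyslaw 1/100; Nadia 1/100; Oleg 2/25; Pelagia 1/25; Radoslaw 1/50; Waclaw 2/25; Zofia 2/25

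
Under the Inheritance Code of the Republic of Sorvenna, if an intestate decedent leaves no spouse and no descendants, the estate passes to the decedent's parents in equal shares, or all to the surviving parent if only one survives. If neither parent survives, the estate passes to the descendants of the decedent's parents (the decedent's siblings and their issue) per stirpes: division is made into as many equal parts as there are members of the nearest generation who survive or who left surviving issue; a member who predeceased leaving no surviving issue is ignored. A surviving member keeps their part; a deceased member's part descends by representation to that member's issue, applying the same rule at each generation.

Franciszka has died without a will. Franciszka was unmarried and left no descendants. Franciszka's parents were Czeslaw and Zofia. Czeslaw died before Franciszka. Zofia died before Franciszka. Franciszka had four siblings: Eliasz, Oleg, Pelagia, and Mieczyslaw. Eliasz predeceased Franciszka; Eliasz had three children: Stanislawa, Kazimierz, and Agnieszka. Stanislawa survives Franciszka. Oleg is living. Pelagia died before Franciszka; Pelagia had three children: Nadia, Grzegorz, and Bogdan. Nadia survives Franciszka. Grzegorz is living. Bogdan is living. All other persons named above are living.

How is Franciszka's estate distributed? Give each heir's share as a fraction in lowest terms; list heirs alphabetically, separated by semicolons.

Agnieszka 1/12; Bogdan 1/12; Grzegorz 1/12; Kazimierz 1/12; Mieczyslaw 1/4; Nadia 1/12; Oleg 1/4; Stanislawa 1/12

Neither parent survives and there are no descendants, so the estate passes to Franciszka's siblings and their issue per stirpes.
The estate is divided into 4 equal shares of 1/4 among Eliasz, Oleg, Pelagia, Mieczyslaw.
Eliasz predeceased; the 1/4 allotted to Eliasz's branch passes to Eliasz's issue by representation.
The 1/4 is divided into 3 equal shares of 1/12 among Stanislawa, Kazimierz, Agnieszka.
Stanislawa is living and takes 1/12.
Kazimierz is living and takes 1/12.
Agnieszka is living and takes 1/12.
Oleg is living and takes 1/4.
Pelagia predeceased; the 1/4 allotted to Pelagia's branch passes to Pelagia's issue by representation.
The 1/4 is divided into 3 equal shares of 1/12 among Nadia, Grzegorz, Bogdan.
Nadia is living and takes 1/12.
Grzegorz is living and takes 1/12.
Bogdan is living and takes 1/12.
Mieczyslaw is living and takes 1/4.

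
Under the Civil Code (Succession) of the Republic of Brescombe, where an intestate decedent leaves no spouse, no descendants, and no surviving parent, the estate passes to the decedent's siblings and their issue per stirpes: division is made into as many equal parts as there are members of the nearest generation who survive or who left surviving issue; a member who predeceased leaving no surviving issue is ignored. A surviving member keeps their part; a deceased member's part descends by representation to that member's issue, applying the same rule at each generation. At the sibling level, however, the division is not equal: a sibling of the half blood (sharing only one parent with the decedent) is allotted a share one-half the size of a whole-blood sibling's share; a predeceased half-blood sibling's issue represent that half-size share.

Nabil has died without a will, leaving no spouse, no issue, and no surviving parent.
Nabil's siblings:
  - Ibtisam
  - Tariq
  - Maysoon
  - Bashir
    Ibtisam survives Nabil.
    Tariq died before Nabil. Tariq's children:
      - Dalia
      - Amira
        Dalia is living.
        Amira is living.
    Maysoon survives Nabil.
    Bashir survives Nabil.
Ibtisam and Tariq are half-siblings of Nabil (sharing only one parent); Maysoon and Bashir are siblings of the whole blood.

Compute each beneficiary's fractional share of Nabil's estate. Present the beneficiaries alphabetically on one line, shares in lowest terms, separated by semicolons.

Amira 1/12; Bashir 1/3; Dalia 1/12; Ibtisam 1/6; Maysoon 1/3

No spouse, descendants, or parent survives, so the estate passes to Nabil's siblings per stirpes.
Half-blood siblings count for one-half the weight of whole-blood siblings at the initial division.
Dividing 1 in proportion to weights (total weight 3): Ibtisam (weight 1/2) → 1/6; Tariq (weight 1/2) → 1/6; Maysoon (weight 1) → 1/3; Bashir (weight 1) → 1/3.
Ibtisam is living and takes 1/6.
Tariq predeceased; the 1/6 allotted to Tariq's branch passes to Tariq's issue by representation.
The 1/6 is divided into 2 equal shares of 1/12 among Dalia, Amira.
Dalia is living and takes 1/12.
Amira is living and takes 1/12.
Maysoon is living and takes 1/3.
Bashir is living and takes 1/3.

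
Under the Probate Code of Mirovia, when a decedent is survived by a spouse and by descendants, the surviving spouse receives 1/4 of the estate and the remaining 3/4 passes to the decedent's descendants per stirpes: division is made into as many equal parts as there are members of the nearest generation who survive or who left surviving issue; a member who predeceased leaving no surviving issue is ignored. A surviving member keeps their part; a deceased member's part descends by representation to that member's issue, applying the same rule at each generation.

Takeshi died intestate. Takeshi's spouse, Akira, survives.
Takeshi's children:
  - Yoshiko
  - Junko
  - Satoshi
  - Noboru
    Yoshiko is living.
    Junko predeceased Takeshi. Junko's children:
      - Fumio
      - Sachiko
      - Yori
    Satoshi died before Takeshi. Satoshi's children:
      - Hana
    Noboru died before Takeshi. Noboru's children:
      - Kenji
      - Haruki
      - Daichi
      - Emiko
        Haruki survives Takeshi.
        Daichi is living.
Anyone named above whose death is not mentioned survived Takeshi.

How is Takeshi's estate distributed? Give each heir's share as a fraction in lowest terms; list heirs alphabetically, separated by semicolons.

Akira, as surviving spouse, takes 1/4.
The remaining 3/4 passes to Takeshi's descendants per stirpes.
The 3/4 is divided into 4 equal shares of 3/16 among Yoshiko, Junko, Satoshi, Noboru.
Yoshiko is living and takes 3/16.
Junko predeceased; the 3/16 allotted to Junko's branch passes to Junko's issue by representation.
The 3/16 is divided into 3 equal shares of 1/16 among Fumio, Sachiko, Yori.
Fumio is living and takes 1/16.
Sachiko is living and takes 1/16.
Yori is living and takes 1/16.
Satoshi predeceased; the 3/16 allotted to Satoshi's branch passes to Satoshi's issue by representation.
Hana is the sole taker at this level and receives the full 3/16.
Noboru predeceased; the 3/16 allotted to Noboru's branch passes to Noboru's issue by representation.
The 3/16 is divided into 4 equal shares of 3/64 among Kenji, Haruki, Daichi, Emiko.
Kenji is living and takes 3/64.
Haruki is living and takes 3/64.
Daichi is living and takes 3/64.
Emiko is living and takes 3/64.

Akira 1/4; Daichi 3/64; Emiko 3/64; Fumio 1/16; Hana 3/16; Haruki 3/64; Kenji 3/64; Sachiko 1/16; Yori 1/16; Yoshiko 3/16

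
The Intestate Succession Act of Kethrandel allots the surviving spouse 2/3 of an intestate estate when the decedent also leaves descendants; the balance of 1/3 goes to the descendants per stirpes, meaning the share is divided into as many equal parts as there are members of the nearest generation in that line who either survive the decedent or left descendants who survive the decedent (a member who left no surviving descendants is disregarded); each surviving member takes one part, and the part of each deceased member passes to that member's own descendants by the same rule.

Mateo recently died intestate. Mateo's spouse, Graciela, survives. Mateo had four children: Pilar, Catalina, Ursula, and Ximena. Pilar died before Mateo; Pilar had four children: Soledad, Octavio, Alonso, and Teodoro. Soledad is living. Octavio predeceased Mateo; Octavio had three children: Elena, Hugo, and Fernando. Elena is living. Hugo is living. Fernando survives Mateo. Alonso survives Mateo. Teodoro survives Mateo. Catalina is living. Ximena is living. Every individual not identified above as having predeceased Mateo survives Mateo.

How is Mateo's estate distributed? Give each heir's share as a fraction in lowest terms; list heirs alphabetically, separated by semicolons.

Graciela, as surviving spouse, takes 2/3.
The remaining 1/3 passes to Mateo's descendants per stirpes.
The 1/3 is divided into 4 equal shares of 1/12 among Pilar, Catalina, Ursula, Ximena.
Pilar predeceased; the 1/12 allotted to Pilar's branch passes to Pilar's issue by representation.
The 1/12 is divided into 4 equal shares of 1/48 among Soledad, Octavio, Alonso, Teodoro.
Soledad is living and takes 1/48.
Octavio predeceased; the 1/48 allotted to Octavio's branch passes to Octavio's issue by representation.
The 1/48 is divided into 3 equal shares of 1/144 among Elena, Hugo, Fernando.
Elena is living and takes 1/144.
Hugo is living and takes 1/144.
Fernando is living and takes 1/144.
Alonso is living and takes 1/48.
Teodoro is living and takes 1/48.
Catalina is living and takes 1/12.
Ursula is living and takes 1/12.
Ximena is living and takes 1/12.

Alonso 1/48; Catalina 1/12; Elena 1/144; Fernando 1/144; Graciela 2/3; Hugo 1/144; Soledad 1/48; Teodoro 1/48; Ursula 1/12; Ximena 1/12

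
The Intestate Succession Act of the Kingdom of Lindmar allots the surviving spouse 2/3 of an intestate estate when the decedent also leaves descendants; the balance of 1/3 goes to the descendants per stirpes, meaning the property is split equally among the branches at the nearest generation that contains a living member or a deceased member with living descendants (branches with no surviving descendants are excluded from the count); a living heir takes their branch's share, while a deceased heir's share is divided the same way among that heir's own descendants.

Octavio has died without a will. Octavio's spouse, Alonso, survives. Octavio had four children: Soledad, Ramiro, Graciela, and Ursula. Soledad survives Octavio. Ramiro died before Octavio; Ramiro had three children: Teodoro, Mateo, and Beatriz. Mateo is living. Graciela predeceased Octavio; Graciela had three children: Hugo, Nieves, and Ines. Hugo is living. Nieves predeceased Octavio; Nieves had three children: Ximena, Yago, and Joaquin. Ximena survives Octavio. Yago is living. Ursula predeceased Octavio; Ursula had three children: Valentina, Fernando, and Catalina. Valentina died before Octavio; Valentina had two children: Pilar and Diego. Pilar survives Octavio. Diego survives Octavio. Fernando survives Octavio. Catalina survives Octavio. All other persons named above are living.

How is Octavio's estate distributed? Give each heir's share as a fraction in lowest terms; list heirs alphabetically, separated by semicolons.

Alonso 2/3; Beatriz 1/36; Catalina 1/36; Diego 1/72; Fernando 1/36; Hugo 1/36; Ines 1/36; Joaquin 1/108; Mateo 1/36; Pilar 1/72; Soledad 1/12; Teodoro 1/36; Ximena 1/108; Yago 1/108

Alonso, as surviving spouse, takes 2/3.
The remaining 1/3 passes to Octavio's descendants per stirpes.
The 1/3 is divided into 4 equal shares of 1/12 among Soledad, Ramiro, Graciela, Ursula.
Soledad is living and takes 1/12.
Ramiro predeceased; the 1/12 allotted to Ramiro's branch passes to Ramiro's issue by representation.
The 1/12 is divided into 3 equal shares of 1/36 among Teodoro, Mateo, Beatriz.
Teodoro is living and takes 1/36.
Mateo is living and takes 1/36.
Beatriz is living and takes 1/36.
Graciela predeceased; the 1/12 allotted to Graciela's branch passes to Graciela's issue by representation.
The 1/12 is divided into 3 equal shares of 1/36 among Hugo, Nieves, Ines.
Hugo is living and takes 1/36.
Nieves predeceased; the 1/36 allotted to Nieves's branch passes to Nieves's issue by representation.
The 1/36 is divided into 3 equal shares of 1/108 among Ximena, Yago, Joaquin.
Ximena is living and takes 1/108.
Yago is living and takes 1/108.
Joaquin is living and takes 1/108.
Ines is living and takes 1/36.
Ursula predeceased; the 1/12 allotted to Ursula's branch passes to Ursula's issue by representation.
The 1/12 is divided into 3 equal shares of 1/36 among Valentina, Fernando, Catalina.
Valentina predeceased; the 1/36 allotted to Valentina's branch passes to Valentina's issue by representation.
The 1/36 is divided into 2 equal shares of 1/72 among Pilar, Diego.
Pilar is living and takes 1/72.
Diego is living and takes 1/72.
Fernando is living and takes 1/36.
Catalina is living and takes 1/36.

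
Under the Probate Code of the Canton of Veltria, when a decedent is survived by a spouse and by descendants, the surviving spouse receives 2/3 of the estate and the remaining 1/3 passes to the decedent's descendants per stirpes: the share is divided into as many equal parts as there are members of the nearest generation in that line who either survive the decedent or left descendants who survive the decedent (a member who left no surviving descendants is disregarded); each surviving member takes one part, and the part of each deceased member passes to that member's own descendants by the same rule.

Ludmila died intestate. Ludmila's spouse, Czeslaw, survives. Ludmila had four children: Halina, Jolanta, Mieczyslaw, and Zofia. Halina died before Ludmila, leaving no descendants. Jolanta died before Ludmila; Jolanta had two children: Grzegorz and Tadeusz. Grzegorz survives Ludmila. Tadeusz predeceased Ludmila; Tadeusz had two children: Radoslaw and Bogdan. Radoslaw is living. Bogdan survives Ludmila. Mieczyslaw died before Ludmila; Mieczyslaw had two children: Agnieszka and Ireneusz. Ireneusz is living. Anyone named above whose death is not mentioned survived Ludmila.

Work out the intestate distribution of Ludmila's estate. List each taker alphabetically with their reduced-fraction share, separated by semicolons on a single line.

Agnieszka 1/18; Bogdan 1/36; Czeslaw 2/3; Grzegorz 1/18; Ireneusz 1/18; Radoslaw 1/36; Zofia 1/9

Czeslaw, as surviving spouse, takes 2/3.
The remaining 1/3 passes to Ludmila's descendants per stirpes.
Halina left no surviving issue, so that branch lapses and is disregarded.
The 1/3 is divided into 3 equal shares of 1/9 among Jolanta, Mieczyslaw, Zofia.
Jolanta predeceased; the 1/9 allotted to Jolanta's branch passes to Jolanta's issue by representation.
The 1/9 is divided into 2 equal shares of 1/18 among Grzegorz, Tadeusz.
Grzegorz is living and takes 1/18.
Tadeusz predeceased; the 1/18 allotted to Tadeusz's branch passes to Tadeusz's issue by representation.
The 1/18 is divided into 2 equal shares of 1/36 among Radoslaw, Bogdan.
Radoslaw is living and takes 1/36.
Bogdan is living and takes 1/36.
Mieczyslaw predeceased; the 1/9 allotted to Mieczyslaw's branch passes to Mieczyslaw's issue by representation.
The 1/9 is divided into 2 equal shares of 1/18 among Agnieszka, Ireneusz.
Agnieszka is living and takes 1/18.
Ireneusz is living and takes 1/18.
Zofia is living and takes 1/9.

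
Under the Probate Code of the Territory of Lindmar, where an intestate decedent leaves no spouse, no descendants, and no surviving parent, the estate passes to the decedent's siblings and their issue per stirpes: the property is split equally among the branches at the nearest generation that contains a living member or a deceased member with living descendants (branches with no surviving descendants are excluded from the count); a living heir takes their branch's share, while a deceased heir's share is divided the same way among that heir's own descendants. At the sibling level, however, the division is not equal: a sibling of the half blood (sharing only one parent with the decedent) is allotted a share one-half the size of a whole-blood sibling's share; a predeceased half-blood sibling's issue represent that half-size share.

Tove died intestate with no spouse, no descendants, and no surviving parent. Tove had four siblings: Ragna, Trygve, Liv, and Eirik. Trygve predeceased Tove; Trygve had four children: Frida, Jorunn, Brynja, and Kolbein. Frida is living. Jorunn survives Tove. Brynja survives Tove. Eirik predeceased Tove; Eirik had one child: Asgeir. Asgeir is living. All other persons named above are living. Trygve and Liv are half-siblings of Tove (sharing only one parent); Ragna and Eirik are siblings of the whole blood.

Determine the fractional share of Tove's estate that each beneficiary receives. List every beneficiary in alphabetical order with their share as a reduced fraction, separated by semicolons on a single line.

No spouse, descendants, or parent survives, so the estate passes to Tove's siblings per stirpes.
Half-blood siblings count for one-half the weight of whole-blood siblings at the initial division.
Dividing 1 in proportion to weights (total weight 3): Ragna (weight 1) → 1/3; Trygve (weight 1/2) → 1/6; Liv (weight 1/2) → 1/6; Eirik (weight 1) → 1/3.
Ragna is living and takes 1/3.
Trygve predeceased; the 1/6 allotted to Trygve's branch passes to Trygve's issue by representation.
The 1/6 is divided into 4 equal shares of 1/24 among Frida, Jorunn, Brynja, Kolbein.
Frida is living and takes 1/24.
Jorunn is living and takes 1/24.
Brynja is living and takes 1/24.
Kolbein is living and takes 1/24.
Liv is living and takes 1/6.
Eirik predeceased; the 1/3 allotted to Eirik's branch passes to Eirik's issue by representation.
Asgeir is the sole taker at this level and receives the full 1/3.

Asgeir 1/3; Brynja 1/24; Frida 1/24; Jorunn 1/24; Kolbein 1/24; Liv 1/6; Ragna 1/3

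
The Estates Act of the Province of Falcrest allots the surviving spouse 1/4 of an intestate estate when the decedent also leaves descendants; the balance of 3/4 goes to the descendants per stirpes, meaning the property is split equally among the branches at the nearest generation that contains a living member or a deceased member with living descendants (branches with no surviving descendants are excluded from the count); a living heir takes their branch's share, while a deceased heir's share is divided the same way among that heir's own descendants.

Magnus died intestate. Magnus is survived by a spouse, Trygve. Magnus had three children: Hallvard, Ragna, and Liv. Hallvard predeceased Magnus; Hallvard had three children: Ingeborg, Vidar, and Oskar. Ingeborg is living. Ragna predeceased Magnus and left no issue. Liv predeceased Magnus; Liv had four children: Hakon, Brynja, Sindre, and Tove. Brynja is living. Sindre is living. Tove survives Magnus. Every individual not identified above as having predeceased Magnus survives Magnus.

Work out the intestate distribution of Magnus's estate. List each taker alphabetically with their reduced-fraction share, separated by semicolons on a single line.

Trygve, as surviving spouse, takes 1/4.
The remaining 3/4 passes to Magnus's descendants per stirpes.
Ragna left no surviving issue, so that branch lapses and is disregarded.
The 3/4 is divided into 2 equal shares of 3/8 among Hallvard, Liv.
Hallvard predeceased; the 3/8 allotted to Hallvard's branch passes to Hallvard's issue by representation.
The 3/8 is divided into 3 equal shares of 1/8 among Ingeborg, Vidar, Oskar.
Ingeborg is living and takes 1/8.
Vidar is living and takes 1/8.
Oskar is living and takes 1/8.
Liv predeceased; the 3/8 allotted to Liv's branch passes to Liv's issue by representation.
The 3/8 is divided into 4 equal shares of 3/32 among Hakon, Brynja, Sindre, Tove.
Hakon is living and takes 3/32.
Brynja is living and takes 3/32.
Sindre is living and takes 3/32.
Tove is living and takes 3/32.

Brynja 3/32; Hakon 3/32; Ingeborg 1/8; Oskar 1/8; Sindre 3/32; Tove 3/32; Trygve 1/4; Vidar 1/8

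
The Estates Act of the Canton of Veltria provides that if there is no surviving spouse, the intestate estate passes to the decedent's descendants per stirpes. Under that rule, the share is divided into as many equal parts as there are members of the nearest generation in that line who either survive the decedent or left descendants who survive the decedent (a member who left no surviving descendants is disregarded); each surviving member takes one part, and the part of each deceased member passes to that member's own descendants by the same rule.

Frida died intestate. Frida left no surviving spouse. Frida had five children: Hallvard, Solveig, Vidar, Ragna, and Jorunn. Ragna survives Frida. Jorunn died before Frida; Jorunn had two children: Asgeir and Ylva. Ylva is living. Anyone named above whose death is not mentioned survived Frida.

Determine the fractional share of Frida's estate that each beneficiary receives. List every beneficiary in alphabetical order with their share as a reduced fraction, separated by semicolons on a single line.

Asgeir 1/10; Hallvard 1/5; Ragna 1/5; Solveig 1/5; Vidar 1/5; Ylva 1/10

There is no surviving spouse, so the entire estate passes to Frida's descendants per stirpes.
The estate is divided into 5 equal shares of 1/5 among Hallvard, Solveig, Vidar, Ragna, Jorunn.
Hallvard is living and takes 1/5.
Solveig is living and takes 1/5.
Vidar is living and takes 1/5.
Ragna is living and takes 1/5.
Jorunn predeceased; the 1/5 allotted to Jorunn's branch passes to Jorunn's issue by representation.
The 1/5 is divided into 2 equal shares of 1/10 among Asgeir, Ylva.
Asgeir is living and takes 1/10.
Ylva is living and takes 1/10.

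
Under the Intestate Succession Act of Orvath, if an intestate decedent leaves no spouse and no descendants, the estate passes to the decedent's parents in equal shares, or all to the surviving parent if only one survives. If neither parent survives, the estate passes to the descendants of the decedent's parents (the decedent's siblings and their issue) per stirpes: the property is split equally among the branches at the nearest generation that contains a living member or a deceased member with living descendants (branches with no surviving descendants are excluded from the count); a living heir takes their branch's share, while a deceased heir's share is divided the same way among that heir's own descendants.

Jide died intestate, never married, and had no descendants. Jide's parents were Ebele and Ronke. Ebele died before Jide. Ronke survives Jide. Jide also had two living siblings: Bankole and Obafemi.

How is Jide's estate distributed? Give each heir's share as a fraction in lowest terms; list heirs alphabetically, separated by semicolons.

Only one parent, Ronke, survives, so Ronke takes the entire estate. The siblings take nothing because a surviving parent has priority.

Ronke 1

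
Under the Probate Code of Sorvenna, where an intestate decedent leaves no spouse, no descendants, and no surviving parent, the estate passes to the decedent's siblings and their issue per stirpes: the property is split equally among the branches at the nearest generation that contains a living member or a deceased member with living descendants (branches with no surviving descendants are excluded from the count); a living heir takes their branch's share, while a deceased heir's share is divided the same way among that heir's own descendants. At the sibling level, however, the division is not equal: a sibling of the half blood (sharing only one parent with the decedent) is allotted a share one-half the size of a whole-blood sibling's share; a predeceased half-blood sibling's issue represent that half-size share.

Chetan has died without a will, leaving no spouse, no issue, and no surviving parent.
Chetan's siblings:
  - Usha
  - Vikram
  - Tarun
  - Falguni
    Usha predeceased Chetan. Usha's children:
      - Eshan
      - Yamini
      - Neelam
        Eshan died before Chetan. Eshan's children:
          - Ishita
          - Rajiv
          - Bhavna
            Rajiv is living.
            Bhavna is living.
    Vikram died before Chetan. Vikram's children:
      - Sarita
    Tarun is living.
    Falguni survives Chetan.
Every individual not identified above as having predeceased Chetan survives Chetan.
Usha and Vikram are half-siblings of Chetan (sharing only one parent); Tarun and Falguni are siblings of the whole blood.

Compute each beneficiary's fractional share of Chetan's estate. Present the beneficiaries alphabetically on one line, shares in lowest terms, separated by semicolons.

Bhavna 1/54; Falguni 1/3; Ishita 1/54; Neelam 1/18; Rajiv 1/54; Sarita 1/6; Tarun 1/3; Yamini 1/18

No spouse, descendants, or parent survives, so the estate passes to Chetan's siblings per stirpes.
Half-blood siblings count for one-half the weight of whole-blood siblings at the initial division.
Dividing 1 in proportion to weights (total weight 3): Usha (weight 1/2) → 1/6; Vikram (weight 1/2) → 1/6; Tarun (weight 1) → 1/3; Falguni (weight 1) → 1/3.
Usha predeceased; the 1/6 allotted to Usha's branch passes to Usha's issue by representation.
The 1/6 is divided into 3 equal shares of 1/18 among Eshan, Yamini, Neelam.
Eshan predeceased; the 1/18 allotted to Eshan's branch passes to Eshan's issue by representation.
The 1/18 is divided into 3 equal shares of 1/54 among Ishita, Rajiv, Bhavna.
Ishita is living and takes 1/54.
Rajiv is living and takes 1/54.
Bhavna is living and takes 1/54.
Yamini is living and takes 1/18.
Neelam is living and takes 1/18.
Vikram predeceased; the 1/6 allotted to Vikram's branch passes to Vikram's issue by representation.
Sarita is the sole taker at this level and receives the full 1/6.
Tarun is living and takes 1/3.
Falguni is living and takes 1/3.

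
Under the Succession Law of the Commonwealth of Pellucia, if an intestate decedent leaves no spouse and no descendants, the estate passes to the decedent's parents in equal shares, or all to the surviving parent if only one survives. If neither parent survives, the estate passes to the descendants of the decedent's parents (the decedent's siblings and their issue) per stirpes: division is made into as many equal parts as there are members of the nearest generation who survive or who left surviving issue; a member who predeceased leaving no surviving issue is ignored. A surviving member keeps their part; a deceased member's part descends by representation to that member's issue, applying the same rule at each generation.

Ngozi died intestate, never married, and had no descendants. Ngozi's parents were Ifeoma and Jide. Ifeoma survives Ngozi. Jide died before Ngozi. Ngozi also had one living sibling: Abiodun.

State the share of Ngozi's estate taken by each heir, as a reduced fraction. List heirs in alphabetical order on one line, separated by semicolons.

Ifeoma 1

Only one parent, Ifeoma, survives, so Ifeoma takes the entire estate. The siblings take nothing because a surviving parent has priority.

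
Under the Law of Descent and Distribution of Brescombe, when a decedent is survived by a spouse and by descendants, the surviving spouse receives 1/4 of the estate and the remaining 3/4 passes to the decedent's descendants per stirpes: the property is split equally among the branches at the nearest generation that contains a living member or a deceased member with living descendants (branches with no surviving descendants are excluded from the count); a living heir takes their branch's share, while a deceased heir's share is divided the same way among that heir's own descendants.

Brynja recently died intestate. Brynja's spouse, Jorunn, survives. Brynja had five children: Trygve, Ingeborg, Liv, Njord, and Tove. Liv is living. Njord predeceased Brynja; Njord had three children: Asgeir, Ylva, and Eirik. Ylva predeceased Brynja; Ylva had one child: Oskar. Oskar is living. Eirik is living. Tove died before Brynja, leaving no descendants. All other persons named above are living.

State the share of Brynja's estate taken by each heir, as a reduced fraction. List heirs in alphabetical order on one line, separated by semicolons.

Jorunn, as surviving spouse, takes 1/4.
The remaining 3/4 passes to Brynja's descendants per stirpes.
Tove left no surviving issue, so that branch lapses and is disregarded.
The 3/4 is divided into 4 equal shares of 3/16 among Trygve, Ingeborg, Liv, Njord.
Trygve is living and takes 3/16.
Ingeborg is living and takes 3/16.
Liv is living and takes 3/16.
Njord predeceased; the 3/16 allotted to Njord's branch passes to Njord's issue by representation.
The 3/16 is divided into 3 equal shares of 1/16 among Asgeir, Ylva, Eirik.
Asgeir is living and takes 1/16.
Ylva predeceased; the 1/16 allotted to Ylva's branch passes to Ylva's issue by representation.
Oskar is the sole taker at this level and receives the full 1/16.
Eirik is living and takes 1/16.

Asgeir 1/16; Eirik 1/16; Ingeborg 3/16; Jorunn 1/4; Liv 3/16; Oskar 1/16; Trygve 3/16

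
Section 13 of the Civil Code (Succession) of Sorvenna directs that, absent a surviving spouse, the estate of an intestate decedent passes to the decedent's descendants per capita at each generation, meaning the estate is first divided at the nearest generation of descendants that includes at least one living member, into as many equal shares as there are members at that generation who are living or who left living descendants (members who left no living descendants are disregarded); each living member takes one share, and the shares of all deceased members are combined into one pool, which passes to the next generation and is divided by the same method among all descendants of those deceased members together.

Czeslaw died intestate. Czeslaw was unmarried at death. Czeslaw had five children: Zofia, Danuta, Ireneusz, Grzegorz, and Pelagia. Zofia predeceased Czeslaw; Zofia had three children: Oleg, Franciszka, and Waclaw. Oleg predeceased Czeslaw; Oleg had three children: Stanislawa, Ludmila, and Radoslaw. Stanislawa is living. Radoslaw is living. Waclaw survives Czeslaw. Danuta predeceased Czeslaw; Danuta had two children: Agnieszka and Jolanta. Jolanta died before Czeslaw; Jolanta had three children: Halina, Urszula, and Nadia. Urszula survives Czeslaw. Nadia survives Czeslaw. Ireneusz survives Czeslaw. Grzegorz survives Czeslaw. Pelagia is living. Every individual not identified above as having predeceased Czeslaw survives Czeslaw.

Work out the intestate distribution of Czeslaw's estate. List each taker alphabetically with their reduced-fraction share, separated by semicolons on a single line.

Agnieszka 2/25; Franciszka 2/25; Grzegorz 1/5; Halina 2/75; Ireneusz 1/5; Ludmila 2/75; Nadia 2/75; Pelagia 1/5; Radoslaw 2/75; Stanislawa 2/75; Urszula 2/75; Waclaw 2/25

There is no surviving spouse, so the entire estate passes to Czeslaw's descendants per capita at each generation.
At generation 1 (Zofia, Danuta, Ireneusz, Grzegorz, Pelagia) there are 5 shares of (1)/5 = 1/5 each.
Living: Ireneusz, Grzegorz, and Pelagia — each takes 1/5.
Deceased: Zofia and Danuta. Their combined 2/5 is pooled and carried to generation 2.
At generation 2 (Oleg, Franciszka, Waclaw, Agnieszka, Jolanta) there are 5 shares of (2/5)/5 = 2/25 each.
Living: Franciszka, Waclaw, and Agnieszka — each takes 2/25.
Deceased: Oleg and Jolanta. Their combined 4/25 is pooled and carried to generation 3.
At generation 3 (Stanislawa, Ludmila, Radoslaw, Halina, Urszula, Nadia) there are 6 shares of (4/25)/6 = 2/75 each.
Living: Stanislawa, Ludmila, Radoslaw, Halina, Urszula, and Nadia — each takes 2/75.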